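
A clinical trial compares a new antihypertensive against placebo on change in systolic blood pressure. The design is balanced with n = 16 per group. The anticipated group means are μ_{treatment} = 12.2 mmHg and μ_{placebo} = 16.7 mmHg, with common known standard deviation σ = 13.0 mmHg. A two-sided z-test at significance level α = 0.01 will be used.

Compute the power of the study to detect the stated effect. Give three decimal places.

Standardized effect: d = |μ_{treatment} − μ_{placebo}| / σ = |12.2 − 16.7| / 13.0 = 0.3462
Noncentrality parameter: δ = d·√(n/2) = 0.3462 × √(16/2) = 0.9791
Two-sided α = 0.01 → critical value z_{0.005} = 2.576.
Power = Φ(δ − 2.576) + Φ(−δ − 2.576) = Φ(-1.597) + Φ(-3.555) = 0.0552 + 0.0002 = 0.0553.

Power ≈ 0.055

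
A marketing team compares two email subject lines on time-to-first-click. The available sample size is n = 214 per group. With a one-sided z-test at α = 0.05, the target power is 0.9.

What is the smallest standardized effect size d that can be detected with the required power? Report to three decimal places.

d ≈ 0.283

Need Φ(δ − 1.645) = 0.9, so δ = 1.645 + 1.282 = 2.926.
δ = d·√(n/2) ⇒ d = δ/√(n/2) = 2.926/√(214/2) = 0.2829.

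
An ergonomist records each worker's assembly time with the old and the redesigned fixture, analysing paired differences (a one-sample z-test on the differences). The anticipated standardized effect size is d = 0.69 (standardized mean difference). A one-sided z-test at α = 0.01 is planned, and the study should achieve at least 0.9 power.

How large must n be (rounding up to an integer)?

n = 28

Set Φ(δ − 2.326) = 0.9; then δ − 2.326 = Φ⁻¹(0.9) = 1.282, giving δ = 3.608.
δ = d·√n ⇒ n = (δ/d)² = (3.608 / 0.69)² = 27.34.
Round up to the next whole unit.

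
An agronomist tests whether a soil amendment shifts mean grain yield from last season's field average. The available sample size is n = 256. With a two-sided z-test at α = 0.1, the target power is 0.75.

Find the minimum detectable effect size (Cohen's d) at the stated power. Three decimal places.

Need Φ(δ − 1.645) = 0.75, so δ = 1.645 + 0.674 = 2.319.
(The second rejection-region term Φ(−δ − z_{α/2}) is negligible and dropped.)
δ = d·√n ⇒ d = δ/√n = 2.319/√256 = 0.1450.

d ≈ 0.145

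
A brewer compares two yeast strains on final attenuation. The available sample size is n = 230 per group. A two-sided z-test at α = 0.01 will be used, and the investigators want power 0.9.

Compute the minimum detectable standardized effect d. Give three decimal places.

d ≈ 0.360

Need Φ(δ − 2.576) = 0.9, so δ = 2.576 + 1.282 = 3.857.
(The second rejection-region term Φ(−δ − z_{α/2}) is negligible and dropped.)
δ = d·√(n/2) ⇒ d = δ/√(n/2) = 3.857/√(230/2) = 0.3597.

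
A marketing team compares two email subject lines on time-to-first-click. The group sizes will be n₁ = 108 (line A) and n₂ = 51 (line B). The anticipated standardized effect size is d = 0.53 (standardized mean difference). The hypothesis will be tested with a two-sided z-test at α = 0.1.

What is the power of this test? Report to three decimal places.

Power ≈ 0.930

Noncentrality parameter: δ = d / √(1/n₁ + 1/n₂) = 0.53 / √(1/108 + 1/51) = 3.1194
Two-sided α = 0.1 → critical value z_{0.05} = 1.645.
Power = Φ(δ − 1.645) + Φ(−δ − 1.645) = Φ(1.475) + Φ(-4.764) = 0.9298 + 0.0000 = 0.9298.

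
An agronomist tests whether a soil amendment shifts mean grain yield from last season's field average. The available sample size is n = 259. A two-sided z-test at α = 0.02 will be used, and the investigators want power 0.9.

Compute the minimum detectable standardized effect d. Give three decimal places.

d ≈ 0.224

Need Φ(δ − 2.326) = 0.9, so δ = 2.326 + 1.282 = 3.608.
(Lower-tail contribution to power is negligible for δ > 0.)
δ = d·√n ⇒ d = δ/√n = 3.608/√259 = 0.2242.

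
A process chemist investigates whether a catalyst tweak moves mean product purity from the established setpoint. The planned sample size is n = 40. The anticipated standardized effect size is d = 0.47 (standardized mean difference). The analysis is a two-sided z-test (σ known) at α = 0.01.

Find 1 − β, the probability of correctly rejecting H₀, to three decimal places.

Noncentrality parameter: λ = d·√n = 0.47 × √40 = 2.9725
Two-sided α = 0.01 → critical value z_{0.005} = 2.576.
Power = Φ(λ − 2.576) + Φ(−λ − 2.576) = Φ(0.397) + Φ(-5.548) = 0.6542 + 0.0000 = 0.6542.

Power ≈ 0.654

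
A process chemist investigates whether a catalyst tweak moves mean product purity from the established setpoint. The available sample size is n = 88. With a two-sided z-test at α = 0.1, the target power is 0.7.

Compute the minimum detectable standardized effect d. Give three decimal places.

d ≈ 0.231

Need Φ(δ − 1.645) = 0.7, so δ = 1.645 + 0.524 = 2.169.
(Lower-tail contribution to power is negligible for δ > 0.)
δ = d·√n ⇒ d = δ/√n = 2.169/√88 = 0.2312.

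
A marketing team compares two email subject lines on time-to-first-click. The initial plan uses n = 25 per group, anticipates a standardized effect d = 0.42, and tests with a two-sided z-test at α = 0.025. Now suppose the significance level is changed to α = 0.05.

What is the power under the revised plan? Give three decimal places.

δ = d·√(n/2) = 0.42 × √(25/2) = 1.4849 (unchanged). New critical value: z_{0.025} = 1.960.
Revised power = Φ(δ − 1.960) + Φ(−δ − 1.960) = Φ(-0.475) + Φ(-3.445) = 0.3174 + 0.0003 = 0.3177.

Power ≈ 0.318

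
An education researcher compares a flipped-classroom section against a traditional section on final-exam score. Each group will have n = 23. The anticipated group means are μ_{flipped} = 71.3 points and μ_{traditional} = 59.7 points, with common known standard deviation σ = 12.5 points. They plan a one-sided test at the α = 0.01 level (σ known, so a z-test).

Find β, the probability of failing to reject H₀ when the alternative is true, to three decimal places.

Standardized effect: d = |μ_{flipped} − μ_{traditional}| / σ = |71.3 − 59.7| / 12.5 = 0.9280
Noncentrality parameter: δ = d·√(n/2) = 0.9280 × √(23/2) = 3.1470
Critical value for a one-sided test at α = 0.01: z_α = 2.326.
Power = Φ(δ − 2.326) = Φ(0.821) = 0.7941.
Type II error: β = 1 − power = 1 − 0.7941 = 0.2059.

β ≈ 0.206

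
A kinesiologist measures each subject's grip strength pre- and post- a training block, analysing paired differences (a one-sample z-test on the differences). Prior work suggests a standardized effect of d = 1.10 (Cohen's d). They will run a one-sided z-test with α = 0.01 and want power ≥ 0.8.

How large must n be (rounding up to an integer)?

For power 0.8 need Φ(δ − z_{0.01}) = 0.8, so δ = z_{0.01} + z_{0.20} = 2.326 + 0.842 = 3.168.
δ = d·√n ⇒ n = (δ/d)² = (3.168 / 1.10)² = 8.29.
Rounding up, n = 9.

n = 9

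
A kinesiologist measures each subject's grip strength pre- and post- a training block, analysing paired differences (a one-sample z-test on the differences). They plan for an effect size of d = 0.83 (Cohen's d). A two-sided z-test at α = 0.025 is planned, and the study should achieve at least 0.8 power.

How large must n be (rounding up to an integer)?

n = 14

For power 0.8 need Φ(δ − z_{0.0125}) = 0.8, so δ = z_{0.0125} + z_{0.20} = 2.241 + 0.842 = 3.083.
(The Φ(−δ − z_{α/2}) term is vanishingly small for δ > 0 and is dropped in the standard sample-size formula.)
δ = d·√n ⇒ n = (δ/d)² = (3.083 / 0.83)² = 13.80.
Round up to the next whole unit.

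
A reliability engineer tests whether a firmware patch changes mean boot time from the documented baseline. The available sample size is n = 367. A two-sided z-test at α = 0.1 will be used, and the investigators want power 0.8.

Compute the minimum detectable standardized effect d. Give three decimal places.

d ≈ 0.130

Need Φ(δ − 1.645) = 0.8, so δ = 1.645 + 0.842 = 2.486.
(The second rejection-region term Φ(−δ − z_{α/2}) is negligible and dropped.)
δ = d·√n ⇒ d = δ/√n = 2.486/√367 = 0.1298.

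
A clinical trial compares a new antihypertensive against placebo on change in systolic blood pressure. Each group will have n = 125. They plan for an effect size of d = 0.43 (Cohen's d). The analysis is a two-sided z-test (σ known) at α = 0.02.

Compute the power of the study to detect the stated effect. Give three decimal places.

Noncentrality parameter: δ = d·√(n/2) = 0.43 × √(125/2) = 3.3994
Critical value for a two-sided test at α = 0.02: z_{α/2} = 2.326.
Power = Φ(δ − 2.326) + Φ(−δ − 2.326) = Φ(1.073) + Φ(-5.726) = 0.8584 + 0.0000 = 0.8584.

Power ≈ 0.858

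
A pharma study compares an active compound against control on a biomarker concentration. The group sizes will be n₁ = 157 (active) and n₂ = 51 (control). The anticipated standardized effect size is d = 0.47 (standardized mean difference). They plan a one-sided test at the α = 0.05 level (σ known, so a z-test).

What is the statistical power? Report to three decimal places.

Noncentrality parameter: δ = d / √(1/n₁ + 1/n₂) = 0.47 / √(1/157 + 1/51) = 2.9161
One-sided α = 0.05 → critical value z_{0.05} = 1.645.
Power = Φ(δ − 1.645) = Φ(1.271) = 0.8982.

Power ≈ 0.898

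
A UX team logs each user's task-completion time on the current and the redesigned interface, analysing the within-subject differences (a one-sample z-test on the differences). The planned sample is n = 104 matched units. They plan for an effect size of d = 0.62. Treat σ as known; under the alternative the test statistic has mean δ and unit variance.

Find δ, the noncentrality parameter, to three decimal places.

δ ≈ 6.323

δ = d·√n = 0.62 × √104 = 6.3228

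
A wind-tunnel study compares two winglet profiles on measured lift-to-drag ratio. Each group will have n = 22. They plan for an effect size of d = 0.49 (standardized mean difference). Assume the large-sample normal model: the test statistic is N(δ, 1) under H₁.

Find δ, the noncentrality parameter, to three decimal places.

The noncentrality parameter scales effect size by the design's sample-size factor: δ = d·√(n/2) = 0.49 × √(22/2) = 1.6251

δ ≈ 1.625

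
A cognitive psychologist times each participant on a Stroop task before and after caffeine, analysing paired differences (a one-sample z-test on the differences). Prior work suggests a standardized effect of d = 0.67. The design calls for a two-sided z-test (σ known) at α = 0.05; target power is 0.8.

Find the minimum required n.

n = 18

For power 0.8 need Φ(δ − z_{0.025}) = 0.8, so δ = z_{0.025} + z_{0.20} = 1.960 + 0.842 = 2.802.
(Ignoring the negligible lower-tail rejection probability gives the usual closed-form inversion.)
δ = d·√n ⇒ n = (δ/d)² = (2.802 / 0.67)² = 17.48.
Round up to the next whole unit.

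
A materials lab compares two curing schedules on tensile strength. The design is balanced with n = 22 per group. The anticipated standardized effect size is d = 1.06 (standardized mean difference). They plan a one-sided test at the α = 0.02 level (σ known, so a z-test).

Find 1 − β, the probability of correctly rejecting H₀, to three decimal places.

Power ≈ 0.928

Noncentrality parameter: δ = d·√(n/2) = 1.06 × √(22/2) = 3.5156
One-sided α = 0.02 → critical value z_{0.02} = 2.054.
Power = P(Z > 2.054 − δ) = Φ(1.462) = 0.9281.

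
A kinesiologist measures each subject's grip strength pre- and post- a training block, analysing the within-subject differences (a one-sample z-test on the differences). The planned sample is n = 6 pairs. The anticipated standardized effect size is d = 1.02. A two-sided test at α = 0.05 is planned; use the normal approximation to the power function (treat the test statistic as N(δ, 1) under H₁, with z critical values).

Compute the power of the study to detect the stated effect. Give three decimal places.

Power ≈ 0.705

Noncentrality parameter: δ = d·√n = 1.02 × √6 = 2.4985
Critical value for a two-sided test at α = 0.05: z_{α/2} = 1.960.
Power = Φ(δ − 1.960) + Φ(−δ − 1.960) = Φ(0.539) + Φ(-4.458) = 0.7049 + 0.0000 = 0.7049.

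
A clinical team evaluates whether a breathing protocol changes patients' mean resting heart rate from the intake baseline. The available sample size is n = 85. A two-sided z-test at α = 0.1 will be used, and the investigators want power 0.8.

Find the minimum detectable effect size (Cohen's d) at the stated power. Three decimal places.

Required noncentrality: δ = z_{0.05} + z_{0.20} = 1.645 + 0.842 = 2.486.
(Lower-tail contribution to power is negligible for δ > 0.)
δ = d·√n ⇒ d = δ/√n = 2.486/√85 = 0.2697.

d ≈ 0.270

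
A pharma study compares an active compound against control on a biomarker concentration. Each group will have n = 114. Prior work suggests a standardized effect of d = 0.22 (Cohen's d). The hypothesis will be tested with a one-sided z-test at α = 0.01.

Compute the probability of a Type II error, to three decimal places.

β ≈ 0.747

Noncentrality parameter: δ = d·√(n/2) = 0.22 × √(114/2) = 1.6610
One-sided α = 0.01 → critical value z_{0.01} = 2.326.
Power = Φ(δ − 2.326) = Φ(-0.665) = 0.2529.
Type II error: β = 1 − power = 1 − 0.2529 = 0.7471.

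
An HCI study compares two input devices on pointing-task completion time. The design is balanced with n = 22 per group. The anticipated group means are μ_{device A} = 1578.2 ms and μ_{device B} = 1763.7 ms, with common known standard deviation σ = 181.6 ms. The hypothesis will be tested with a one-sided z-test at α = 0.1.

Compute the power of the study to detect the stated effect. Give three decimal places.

Power ≈ 0.982

Standardized effect: d = |μ_{device A} − μ_{device B}| / σ = |1578.2 − 1763.7| / 181.6 = 1.0215
Noncentrality parameter: δ = d·√(n/2) = 1.0215 × √(22/2) = 3.3879
One-sided α = 0.1 → critical value z_{0.1} = 1.282.
Power = Φ(δ − 1.282) = Φ(2.106) = 0.9824.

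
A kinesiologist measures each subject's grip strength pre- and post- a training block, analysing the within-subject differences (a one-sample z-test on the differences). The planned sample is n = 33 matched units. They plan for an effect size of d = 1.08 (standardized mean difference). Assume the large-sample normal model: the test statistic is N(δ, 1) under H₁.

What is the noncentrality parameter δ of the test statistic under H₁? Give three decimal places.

δ ≈ 6.204

The noncentrality parameter scales effect size by the design's sample-size factor: δ = d·√n = 1.08 × √33 = 6.2041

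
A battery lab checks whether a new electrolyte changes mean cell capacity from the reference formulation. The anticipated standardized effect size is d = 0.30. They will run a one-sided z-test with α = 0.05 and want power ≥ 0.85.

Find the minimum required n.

n = 80

Set Φ(δ − 1.645) = 0.85; then δ − 1.645 = Φ⁻¹(0.85) = 1.036, giving δ = 2.681.
δ = d·√n ⇒ n = (δ/d)² = (2.681 / 0.30)² = 79.88.
Round up to the next whole unit.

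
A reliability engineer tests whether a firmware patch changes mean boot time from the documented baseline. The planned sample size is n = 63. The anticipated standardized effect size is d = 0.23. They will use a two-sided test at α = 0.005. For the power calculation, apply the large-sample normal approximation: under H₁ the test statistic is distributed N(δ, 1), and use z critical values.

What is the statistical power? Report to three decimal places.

Noncentrality parameter: δ = d·√n = 0.23 × √63 = 1.8256
Two-sided α = 0.005 → critical value z_{0.0025} = 2.807.
Power = Φ(δ − 2.807) + Φ(−δ − 2.807) = Φ(-0.981) + Φ(-4.633) = 0.1632 + 0.0000 = 0.1632.

Power ≈ 0.163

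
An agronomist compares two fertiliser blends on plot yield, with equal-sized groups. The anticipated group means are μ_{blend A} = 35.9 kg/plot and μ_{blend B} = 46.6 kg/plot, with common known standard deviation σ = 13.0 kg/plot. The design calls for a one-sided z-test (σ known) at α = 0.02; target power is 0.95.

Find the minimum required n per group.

n = 41 per group

Standardized effect: d = |μ_{blend A} − μ_{blend B}| / σ = |35.9 − 46.6| / 13.0 = 0.8231
For power 0.95 need Φ(δ − z_{0.02}) = 0.95, so δ = z_{0.02} + z_{0.05} = 2.054 + 1.645 = 3.699.
δ = d·√(n/2) ⇒ n = 2(δ/d)² = 2 × (3.699 / 0.8231)² = 40.39.
Rounding up, n = 41 per group.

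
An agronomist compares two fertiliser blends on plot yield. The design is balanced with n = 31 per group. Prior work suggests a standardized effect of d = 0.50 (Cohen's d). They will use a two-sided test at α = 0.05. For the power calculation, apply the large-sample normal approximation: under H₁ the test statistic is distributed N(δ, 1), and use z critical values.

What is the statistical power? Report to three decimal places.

Power ≈ 0.503

Noncentrality parameter: δ = d·√(n/2) = 0.50 × √(31/2) = 1.9685
Two-sided α = 0.05 → critical value z_{0.025} = 1.960.
Power = Φ(δ − 1.960) + Φ(−δ − 1.960) = Φ(0.009) + Φ(-3.928) = 0.5034 + 0.0000 = 0.5034.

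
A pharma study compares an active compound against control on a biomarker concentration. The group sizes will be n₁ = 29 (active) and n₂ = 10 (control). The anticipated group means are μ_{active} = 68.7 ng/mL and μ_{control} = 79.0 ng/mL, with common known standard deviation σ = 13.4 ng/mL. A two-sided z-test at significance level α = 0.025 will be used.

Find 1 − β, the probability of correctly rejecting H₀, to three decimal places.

Standardized effect: d = |μ_{active} − μ_{control}| / σ = |68.7 − 79.0| / 13.4 = 0.7687
Noncentrality parameter: δ = d / √(1/n₁ + 1/n₂) = 0.7687 / √(1/29 + 1/10) = 2.0960
Two-sided α = 0.025 → critical value z_{0.0125} = 2.241.
Power = Φ(δ − 2.241) + Φ(−δ − 2.241) = Φ(-0.145) + Φ(-4.337) = 0.4422 + 0.0000 = 0.4422.

Power ≈ 0.442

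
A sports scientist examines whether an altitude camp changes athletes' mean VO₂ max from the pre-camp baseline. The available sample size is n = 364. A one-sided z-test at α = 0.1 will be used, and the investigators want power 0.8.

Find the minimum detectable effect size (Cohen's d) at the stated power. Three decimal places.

Need Φ(δ − 1.282) = 0.8, so δ = 1.282 + 0.842 = 2.123.
δ = d·√n ⇒ d = δ/√n = 2.123/√364 = 0.1113.

d ≈ 0.111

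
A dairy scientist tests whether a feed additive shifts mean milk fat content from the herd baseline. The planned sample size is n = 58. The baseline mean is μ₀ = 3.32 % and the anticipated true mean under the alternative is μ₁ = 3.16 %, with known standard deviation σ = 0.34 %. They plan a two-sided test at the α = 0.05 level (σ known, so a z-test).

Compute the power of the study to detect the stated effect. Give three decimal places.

Standardized effect: d = |μ₁ − μ₀| / σ = |3.16 − 3.32| / 0.34 = 0.4706
Noncentrality parameter: δ = d·√n = 0.4706 × √58 = 3.5839
Two-sided α = 0.05 → critical value z_{0.025} = 1.960.
Power = Φ(δ − 1.960) + Φ(−δ − 1.960) = Φ(1.624) + Φ(-5.544) = 0.9478 + 0.0000 = 0.9478.

Power ≈ 0.948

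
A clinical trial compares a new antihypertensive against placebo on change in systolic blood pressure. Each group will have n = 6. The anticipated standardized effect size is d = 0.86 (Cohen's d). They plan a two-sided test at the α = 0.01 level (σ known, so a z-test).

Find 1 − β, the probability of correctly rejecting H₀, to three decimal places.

Noncentrality parameter: δ = d·√(n/2) = 0.86 × √(6/2) = 1.4896
Critical value for a two-sided test at α = 0.01: z_{α/2} = 2.576.
Power = Φ(δ − 2.576) + Φ(−δ − 2.576) = Φ(-1.086) + Φ(-4.065) = 0.1387 + 0.0000 = 0.1387.

Power ≈ 0.139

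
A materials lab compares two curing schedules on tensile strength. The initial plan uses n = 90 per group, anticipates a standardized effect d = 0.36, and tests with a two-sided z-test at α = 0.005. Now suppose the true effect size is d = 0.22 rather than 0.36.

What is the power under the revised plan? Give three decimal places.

With d = 0.22: δ = d·√(n/2) = 0.22 × √(90/2) = 1.4758. Critical value z_{0.0025} = 2.807.
Revised power = Φ(δ − 2.807) + Φ(−δ − 2.807) = Φ(-1.331) + Φ(-4.283) = 0.0916 + 0.0000 = 0.0916.

Power ≈ 0.092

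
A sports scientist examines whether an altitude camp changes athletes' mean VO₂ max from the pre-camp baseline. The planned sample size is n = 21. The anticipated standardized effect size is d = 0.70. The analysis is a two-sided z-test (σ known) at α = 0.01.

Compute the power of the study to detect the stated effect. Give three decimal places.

Power ≈ 0.736

Noncentrality parameter: δ = d·√n = 0.70 × √21 = 3.2078
Two-sided α = 0.01 → critical value z_{0.005} = 2.576.
Power = Φ(δ − 2.576) + Φ(−δ − 2.576) = Φ(0.632) + Φ(-5.784) = 0.7363 + 0.0000 = 0.7363.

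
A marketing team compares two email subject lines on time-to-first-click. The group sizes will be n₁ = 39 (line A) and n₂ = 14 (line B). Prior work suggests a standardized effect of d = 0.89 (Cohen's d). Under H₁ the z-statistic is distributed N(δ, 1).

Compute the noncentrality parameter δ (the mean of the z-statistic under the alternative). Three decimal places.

The noncentrality parameter scales effect size by the design's sample-size factor: δ = d / √(1/n₁ + 1/n₂) = 0.89 / √(1/39 + 1/14) = 2.8566

δ ≈ 2.857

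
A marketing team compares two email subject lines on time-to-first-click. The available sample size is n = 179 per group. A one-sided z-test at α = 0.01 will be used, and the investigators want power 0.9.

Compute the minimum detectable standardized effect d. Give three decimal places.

Need Φ(δ − 2.326) = 0.9, so δ = 2.326 + 1.282 = 3.608.
δ = d·√(n/2) ⇒ d = δ/√(n/2) = 3.608/√(179/2) = 0.3814.

d ≈ 0.381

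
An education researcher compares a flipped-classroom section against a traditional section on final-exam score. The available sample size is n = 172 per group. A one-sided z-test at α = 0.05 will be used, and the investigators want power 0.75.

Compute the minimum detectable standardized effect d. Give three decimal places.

Required noncentrality: δ = z_{0.05} + z_{0.25} = 1.645 + 0.674 = 2.319.
δ = d·√(n/2) ⇒ d = δ/√(n/2) = 2.319/√(172/2) = 0.2501.

d ≈ 0.250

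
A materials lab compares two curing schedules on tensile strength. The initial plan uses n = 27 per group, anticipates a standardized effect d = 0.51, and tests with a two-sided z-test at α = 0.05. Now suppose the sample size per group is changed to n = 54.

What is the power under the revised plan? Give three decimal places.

With n = 54 per group: δ = d·√(n/2) = 0.51 × √(54/2) = 2.6500. Critical value z_{0.025} = 1.960.
Revised power = Φ(δ − 1.960) + Φ(−δ − 1.960) = Φ(0.690) + Φ(-4.610) = 0.7549 + 0.0000 = 0.7549.

Power ≈ 0.755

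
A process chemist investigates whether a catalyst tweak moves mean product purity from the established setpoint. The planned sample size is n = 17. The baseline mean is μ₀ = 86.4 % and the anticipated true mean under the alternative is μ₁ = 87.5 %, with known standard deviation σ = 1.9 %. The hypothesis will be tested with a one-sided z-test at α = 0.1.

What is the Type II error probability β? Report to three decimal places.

β ≈ 0.134

Standardized effect: d = |μ₁ − μ₀| / σ = |87.5 − 86.4| / 1.9 = 0.5789
Noncentrality parameter: δ = d·√n = 0.5789 × √17 = 2.3871
Critical value for a one-sided test at α = 0.1: z_α = 1.282.
Power = P(Z > 1.282 − δ) = Φ(1.106) = 0.8655.
Type II error: β = 1 − power = 1 − 0.8655 = 0.1345.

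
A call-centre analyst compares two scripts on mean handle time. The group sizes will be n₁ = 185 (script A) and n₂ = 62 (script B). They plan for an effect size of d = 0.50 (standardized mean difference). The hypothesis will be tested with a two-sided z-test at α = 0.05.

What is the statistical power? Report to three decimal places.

Power ≈ 0.926

Noncentrality parameter: δ = d / √(1/n₁ + 1/n₂) = 0.50 / √(1/185 + 1/62) = 3.4072
Critical value for a two-sided test at α = 0.05: z_{α/2} = 1.960.
Power = Φ(δ − 1.960) + Φ(−δ − 1.960) = Φ(1.447) + Φ(-5.367) = 0.9261 + 0.0000 = 0.9261.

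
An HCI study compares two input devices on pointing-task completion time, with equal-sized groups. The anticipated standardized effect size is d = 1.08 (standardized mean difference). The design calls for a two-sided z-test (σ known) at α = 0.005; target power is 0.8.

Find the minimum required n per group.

For power 0.8 need Φ(δ − z_{0.0025}) = 0.8, so δ = z_{0.0025} + z_{0.20} = 2.807 + 0.842 = 3.649.
(The Φ(−δ − z_{α/2}) term is vanishingly small for δ > 0 and is dropped in the standard sample-size formula.)
δ = d·√(n/2) ⇒ n = 2(δ/d)² = 2 × (3.649 / 1.08)² = 22.83.
Rounding up, n = 23 per group.

n = 23 per group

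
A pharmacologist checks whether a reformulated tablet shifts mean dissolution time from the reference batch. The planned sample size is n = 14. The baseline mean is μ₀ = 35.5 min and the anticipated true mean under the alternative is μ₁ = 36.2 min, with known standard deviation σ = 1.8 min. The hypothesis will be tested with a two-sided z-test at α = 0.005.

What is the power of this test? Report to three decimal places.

Power ≈ 0.088

Standardized effect: d = |μ₁ − μ₀| / σ = |36.2 − 35.5| / 1.8 = 0.3889
Noncentrality parameter: δ = d·√n = 0.3889 × √14 = 1.4551
Critical value for a two-sided test at α = 0.005: z_{α/2} = 2.807.
Power = Φ(δ − 2.807) + Φ(−δ − 2.807) = Φ(-1.352) + Φ(-4.262) = 0.0882 + 0.0000 = 0.0882.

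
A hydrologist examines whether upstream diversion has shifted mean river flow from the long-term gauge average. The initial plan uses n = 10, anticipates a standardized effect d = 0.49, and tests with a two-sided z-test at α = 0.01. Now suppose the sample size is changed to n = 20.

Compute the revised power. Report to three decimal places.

Power ≈ 0.350

With n = 20: δ = d·√n = 0.49 × √20 = 2.1913. Critical value z_{0.005} = 2.576.
Revised power = Φ(δ − 2.576) + Φ(−δ − 2.576) = Φ(-0.384) + Φ(-4.767) = 0.3503 + 0.0000 = 0.3503.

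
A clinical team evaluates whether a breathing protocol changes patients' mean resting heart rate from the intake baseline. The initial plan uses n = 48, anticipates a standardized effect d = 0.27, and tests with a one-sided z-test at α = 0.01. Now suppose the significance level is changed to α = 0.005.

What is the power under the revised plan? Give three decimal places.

Power ≈ 0.240

δ = d·√n = 0.27 × √48 = 1.8706 (unchanged). New critical value: z_{0.005} = 2.576.
Revised power = Φ(δ − 2.576) = Φ(-0.705) = 0.2403.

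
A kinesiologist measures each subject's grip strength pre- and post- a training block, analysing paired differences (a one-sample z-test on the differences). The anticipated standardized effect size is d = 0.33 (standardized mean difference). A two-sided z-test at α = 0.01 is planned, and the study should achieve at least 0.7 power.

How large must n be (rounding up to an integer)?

n = 89

For power 0.7 need Φ(δ − z_{0.005}) = 0.7, so δ = z_{0.005} + z_{0.30} = 2.576 + 0.524 = 3.100.
(For δ > 0 the lower-tail rejection region contributes negligibly to power, so the one-term inversion is standard.)
δ = d·√n ⇒ n = (δ/d)² = (3.100 / 0.33)² = 88.26.
Rounding up, n = 89.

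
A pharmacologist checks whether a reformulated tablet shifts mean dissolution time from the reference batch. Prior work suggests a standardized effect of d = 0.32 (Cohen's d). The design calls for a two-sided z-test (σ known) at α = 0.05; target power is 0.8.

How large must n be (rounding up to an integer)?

Set Φ(δ − 1.960) = 0.8; then δ − 1.960 = Φ⁻¹(0.8) = 0.842, giving δ = 2.802.
(Ignoring the negligible lower-tail rejection probability gives the usual closed-form inversion.)
δ = d·√n ⇒ n = (δ/d)² = (2.802 / 0.32)² = 76.65.
Round up to the next whole unit.

n = 77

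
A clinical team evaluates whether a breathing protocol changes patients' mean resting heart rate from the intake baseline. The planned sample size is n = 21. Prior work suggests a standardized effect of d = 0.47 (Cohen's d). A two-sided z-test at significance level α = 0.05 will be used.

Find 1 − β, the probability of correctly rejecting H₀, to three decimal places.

Noncentrality parameter: δ = d·√n = 0.47 × √21 = 2.1538
Critical value for a two-sided test at α = 0.05: z_{α/2} = 1.960.
Power = Φ(δ − 1.960) + Φ(−δ − 1.960) = Φ(0.194) + Φ(-4.114) = 0.5769 + 0.0000 = 0.5769.

Power ≈ 0.577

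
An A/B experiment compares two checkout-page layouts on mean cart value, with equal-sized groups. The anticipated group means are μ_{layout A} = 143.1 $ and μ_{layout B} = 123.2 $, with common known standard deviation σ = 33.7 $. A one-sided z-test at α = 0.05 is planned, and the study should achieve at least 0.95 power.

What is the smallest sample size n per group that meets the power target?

n = 63 per group

Standardized effect: d = |μ_{layout A} − μ_{layout B}| / σ = |143.1 − 123.2| / 33.7 = 0.5905
For power 0.95 need Φ(δ − z_{0.05}) = 0.95, so δ = z_{0.05} + z_{0.05} = 1.645 + 1.645 = 3.290.
δ = d·√(n/2) ⇒ n = 2(δ/d)² = 2 × (3.290 / 0.5905)² = 62.07.
Round up to the next whole unit.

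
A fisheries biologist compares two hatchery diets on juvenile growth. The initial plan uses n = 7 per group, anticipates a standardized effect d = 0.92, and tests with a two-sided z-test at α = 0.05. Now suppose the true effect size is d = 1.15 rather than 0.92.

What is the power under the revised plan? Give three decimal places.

Power ≈ 0.576

With d = 1.15: δ = d·√(n/2) = 1.15 × √(7/2) = 2.1515. Critical value z_{0.025} = 1.960.
Revised power = Φ(δ − 1.960) + Φ(−δ − 1.960) = Φ(0.191) + Φ(-4.111) = 0.5759 + 0.0000 = 0.5759.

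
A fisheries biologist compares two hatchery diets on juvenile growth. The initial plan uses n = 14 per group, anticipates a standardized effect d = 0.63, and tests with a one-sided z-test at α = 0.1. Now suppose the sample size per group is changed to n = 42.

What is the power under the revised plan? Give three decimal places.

With n = 42 per group: δ = d·√(n/2) = 0.63 × √(42/2) = 2.8870. Critical value z_{0.1} = 1.282.
Revised power = Φ(δ − 1.282) = Φ(1.605) = 0.9458.

Power ≈ 0.946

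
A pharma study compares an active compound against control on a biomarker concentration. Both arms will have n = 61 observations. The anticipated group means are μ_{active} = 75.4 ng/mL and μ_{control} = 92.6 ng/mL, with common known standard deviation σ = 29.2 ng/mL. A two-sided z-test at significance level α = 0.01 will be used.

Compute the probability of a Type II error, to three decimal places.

Standardized effect: d = |μ_{active} − μ_{control}| / σ = |75.4 − 92.6| / 29.2 = 0.5890
Noncentrality parameter: δ = d·√(n/2) = 0.5890 × √(61/2) = 3.2531
Critical value for a two-sided test at α = 0.01: z_{α/2} = 2.576.
Power = Φ(δ − 2.576) + Φ(−δ − 2.576) = Φ(0.677) + Φ(-5.829) = 0.7509 + 0.0000 = 0.7509.
Type II error: β = 1 − power = 1 − 0.7509 = 0.2491.

β ≈ 0.249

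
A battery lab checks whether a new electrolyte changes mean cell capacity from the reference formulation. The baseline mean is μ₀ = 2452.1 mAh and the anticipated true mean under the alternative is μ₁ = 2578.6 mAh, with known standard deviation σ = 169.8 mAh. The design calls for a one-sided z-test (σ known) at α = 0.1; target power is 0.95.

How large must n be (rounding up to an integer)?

n = 16

Standardized effect: d = |μ₁ − μ₀| / σ = |2578.6 − 2452.1| / 169.8 = 0.7450
For power 0.95 need Φ(δ − z_{0.1}) = 0.95, so δ = z_{0.1} + z_{0.05} = 1.282 + 1.645 = 2.926.
δ = d·√n ⇒ n = (δ/d)² = (2.926 / 0.7450)² = 15.43.
Rounding up, n = 16.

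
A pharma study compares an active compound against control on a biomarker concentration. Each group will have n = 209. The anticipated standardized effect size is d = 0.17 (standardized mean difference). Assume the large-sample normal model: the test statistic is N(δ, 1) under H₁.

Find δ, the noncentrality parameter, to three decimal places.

δ ≈ 1.738

δ = d·√(n/2) = 0.17 × √(209/2) = 1.7378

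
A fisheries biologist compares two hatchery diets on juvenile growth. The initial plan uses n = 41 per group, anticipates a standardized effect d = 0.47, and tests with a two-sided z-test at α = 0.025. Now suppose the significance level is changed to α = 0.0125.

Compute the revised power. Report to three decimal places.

δ = d·√(n/2) = 0.47 × √(41/2) = 2.1280 (unchanged). New critical value: z_{0.0063} = 2.498.
Revised power = Φ(δ − 2.498) + Φ(−δ − 2.498) = Φ(-0.370) + Φ(-4.626) = 0.3558 + 0.0000 = 0.3558.

Power ≈ 0.356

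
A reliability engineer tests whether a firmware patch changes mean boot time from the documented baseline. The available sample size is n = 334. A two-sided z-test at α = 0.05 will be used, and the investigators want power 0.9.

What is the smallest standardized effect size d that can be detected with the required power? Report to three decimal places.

d ≈ 0.177

Need Φ(δ − 1.960) = 0.9, so δ = 1.960 + 1.282 = 3.242.
(Lower-tail contribution to power is negligible for δ > 0.)
δ = d·√n ⇒ d = δ/√n = 3.242/√334 = 0.1774.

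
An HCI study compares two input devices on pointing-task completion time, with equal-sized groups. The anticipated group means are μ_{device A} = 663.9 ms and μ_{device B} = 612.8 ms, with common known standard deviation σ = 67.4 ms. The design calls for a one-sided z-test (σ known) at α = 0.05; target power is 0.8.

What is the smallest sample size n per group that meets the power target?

n = 22 per group

Standardized effect: d = |μ_{device A} − μ_{device B}| / σ = |663.9 − 612.8| / 67.4 = 0.7582
Set Φ(δ − 1.645) = 0.8; then δ − 1.645 = Φ⁻¹(0.8) = 0.842, giving δ = 2.486.
δ = d·√(n/2) ⇒ n = 2(δ/d)² = 2 × (2.486 / 0.7582)² = 21.51.
Rounding up, n = 22 per group.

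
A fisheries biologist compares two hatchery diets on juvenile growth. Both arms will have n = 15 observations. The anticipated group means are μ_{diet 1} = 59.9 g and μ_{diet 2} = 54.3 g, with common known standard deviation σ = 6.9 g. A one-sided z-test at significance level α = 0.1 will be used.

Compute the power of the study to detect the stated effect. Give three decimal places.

Standardized effect: d = |μ_{diet 1} − μ_{diet 2}| / σ = |59.9 − 54.3| / 6.9 = 0.8116
Noncentrality parameter: δ = d·√(n/2) = 0.8116 × √(15/2) = 2.2226
Critical value for a one-sided test at α = 0.1: z_α = 1.282.
Power = P(Z > 1.282 − δ) = Φ(0.941) = 0.8267.

Power ≈ 0.827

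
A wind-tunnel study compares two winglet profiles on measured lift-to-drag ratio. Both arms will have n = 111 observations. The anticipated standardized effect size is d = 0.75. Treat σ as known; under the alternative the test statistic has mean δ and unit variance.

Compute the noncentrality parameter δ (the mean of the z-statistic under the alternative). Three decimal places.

δ = d·√(n/2) = 0.75 × √(111/2) = 5.5874

δ ≈ 5.587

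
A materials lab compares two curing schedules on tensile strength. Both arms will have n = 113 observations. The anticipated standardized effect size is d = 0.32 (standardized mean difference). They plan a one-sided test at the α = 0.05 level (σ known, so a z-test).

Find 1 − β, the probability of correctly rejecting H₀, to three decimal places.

Noncentrality parameter: δ = d·√(n/2) = 0.32 × √(113/2) = 2.4053
Critical value for a one-sided test at α = 0.05: z_α = 1.645.
Power = P(Z > 1.645 − δ) = Φ(0.760) = 0.7765.

Power ≈ 0.777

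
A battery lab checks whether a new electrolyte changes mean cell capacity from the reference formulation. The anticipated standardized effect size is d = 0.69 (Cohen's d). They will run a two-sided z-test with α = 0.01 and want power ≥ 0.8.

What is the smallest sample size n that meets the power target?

Set Φ(δ − 2.576) = 0.8; then δ − 2.576 = Φ⁻¹(0.8) = 0.842, giving δ = 3.417.
(For δ > 0 the lower-tail rejection region contributes negligibly to power, so the one-term inversion is standard.)
δ = d·√n ⇒ n = (δ/d)² = (3.417 / 0.69)² = 24.53.
Rounding up, n = 25.

n = 25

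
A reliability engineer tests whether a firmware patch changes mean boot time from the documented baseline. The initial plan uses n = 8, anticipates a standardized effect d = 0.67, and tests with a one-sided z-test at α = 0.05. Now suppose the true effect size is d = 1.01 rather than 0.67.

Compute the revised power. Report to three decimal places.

With d = 1.01: δ = d·√n = 1.01 × √8 = 2.8567. Critical value z_{0.05} = 1.645.
Revised power = P(Z > 1.645 − δ) = Φ(1.212) = 0.8872.

Power ≈ 0.887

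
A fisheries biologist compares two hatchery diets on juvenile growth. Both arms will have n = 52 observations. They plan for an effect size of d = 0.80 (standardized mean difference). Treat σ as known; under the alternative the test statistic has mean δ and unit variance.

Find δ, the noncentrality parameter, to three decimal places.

δ ≈ 4.079

δ = d·√(n/2) = 0.80 × √(52/2) = 4.0792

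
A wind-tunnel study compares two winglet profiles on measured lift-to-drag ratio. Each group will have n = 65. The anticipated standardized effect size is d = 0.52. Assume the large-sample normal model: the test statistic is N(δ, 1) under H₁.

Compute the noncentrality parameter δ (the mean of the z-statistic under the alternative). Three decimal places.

δ = d·√(n/2) = 0.52 × √(65/2) = 2.9645

δ ≈ 2.964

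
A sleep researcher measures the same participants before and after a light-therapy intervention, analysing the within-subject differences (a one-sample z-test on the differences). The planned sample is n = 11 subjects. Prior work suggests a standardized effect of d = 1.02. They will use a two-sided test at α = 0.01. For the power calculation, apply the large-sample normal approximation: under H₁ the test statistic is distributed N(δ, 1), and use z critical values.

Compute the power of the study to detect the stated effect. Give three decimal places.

Noncentrality parameter: δ = d·√n = 1.02 × √11 = 3.3830
Two-sided α = 0.01 → critical value z_{0.005} = 2.576.
Power = Φ(δ − 2.576) + Φ(−δ − 2.576) = Φ(0.807) + Φ(-5.959) = 0.7902 + 0.0000 = 0.7902.

Power ≈ 0.790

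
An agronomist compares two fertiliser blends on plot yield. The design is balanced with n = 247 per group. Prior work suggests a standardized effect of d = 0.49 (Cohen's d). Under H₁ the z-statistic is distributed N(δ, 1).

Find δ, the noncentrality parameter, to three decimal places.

δ ≈ 5.445

δ = d·√(n/2) = 0.49 × √(247/2) = 5.4454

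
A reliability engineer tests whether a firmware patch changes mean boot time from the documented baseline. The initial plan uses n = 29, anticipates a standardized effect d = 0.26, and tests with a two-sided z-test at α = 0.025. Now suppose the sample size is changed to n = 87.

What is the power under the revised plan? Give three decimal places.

Power ≈ 0.573

With n = 87: δ = d·√n = 0.26 × √87 = 2.4251. Critical value z_{0.0125} = 2.241.
Revised power = Φ(δ − 2.241) + Φ(−δ − 2.241) = Φ(0.184) + Φ(-4.667) = 0.5729 + 0.0000 = 0.5729.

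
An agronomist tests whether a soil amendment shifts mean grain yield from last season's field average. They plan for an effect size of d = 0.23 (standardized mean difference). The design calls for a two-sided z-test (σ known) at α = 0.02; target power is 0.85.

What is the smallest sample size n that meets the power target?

n = 214

Set Φ(δ − 2.326) = 0.85; then δ − 2.326 = Φ⁻¹(0.85) = 1.036, giving δ = 3.363.
(Ignoring the negligible lower-tail rejection probability gives the usual closed-form inversion.)
δ = d·√n ⇒ n = (δ/d)² = (3.363 / 0.23)² = 213.77.
Rounding up, n = 214.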